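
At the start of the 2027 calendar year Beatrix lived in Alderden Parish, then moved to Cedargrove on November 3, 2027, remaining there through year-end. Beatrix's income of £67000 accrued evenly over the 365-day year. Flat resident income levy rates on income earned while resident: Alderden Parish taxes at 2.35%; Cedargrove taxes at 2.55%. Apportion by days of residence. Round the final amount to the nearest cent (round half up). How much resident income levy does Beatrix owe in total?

Alderden Parish, January 1 – November 2, 2027: 306 days → £67000 × 2.35% × 306/365 = £1319.9918
Cedargrove, November 3 – December 31, 2027: 59 days → £67000 × 2.55% × 59/365 = £276.1685
Total = £1596.1603

£1596.16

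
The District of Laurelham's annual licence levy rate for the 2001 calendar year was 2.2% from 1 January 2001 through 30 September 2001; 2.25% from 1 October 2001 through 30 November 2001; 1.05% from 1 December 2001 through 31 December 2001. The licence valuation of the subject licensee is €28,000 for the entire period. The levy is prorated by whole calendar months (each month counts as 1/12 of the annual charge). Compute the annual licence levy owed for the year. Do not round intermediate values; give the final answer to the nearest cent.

€591.50

1 January – 30 September 2001: 9 months at 2.2% → €28,000 × 2.2% × 9/12 = €462.0000
1 October – 30 November 2001: 2 months at 2.25% → €28,000 × 2.25% × 2/12 = €105.0000
1 December – 31 December 2001: 1 month at 1.05% → €28,000 × 1.05% × 1/12 = €24.5000
Total = €591.5000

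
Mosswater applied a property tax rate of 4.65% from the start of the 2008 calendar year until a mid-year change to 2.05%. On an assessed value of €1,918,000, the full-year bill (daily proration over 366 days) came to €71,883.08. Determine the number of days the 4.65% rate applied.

Let d = days at the first rate; then 366 − d days at the second rate.
€1,918,000 × [4.65%·d + 2.05%·(366−d)] / 366 = €71,883.08
Solving gives d = 239, so the new rate took effect on 27 Aug 2008.

239 days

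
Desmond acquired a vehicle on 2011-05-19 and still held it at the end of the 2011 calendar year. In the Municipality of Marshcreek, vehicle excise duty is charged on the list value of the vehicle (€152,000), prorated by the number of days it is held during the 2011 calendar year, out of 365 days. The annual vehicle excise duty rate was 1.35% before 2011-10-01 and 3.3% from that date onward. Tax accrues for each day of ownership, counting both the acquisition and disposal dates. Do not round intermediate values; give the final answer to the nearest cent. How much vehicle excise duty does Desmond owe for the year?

2011-05-19 to 2011-09-30: 135 days at 1.35% → €152,000 × 1.35% × 135/365 = €758.9589
2011-10-01 to 2011-12-31: 92 days at 3.3% → €152,000 × 3.3% × 92/365 = €1,264.3068
Total = €2,023.2658

€2,023.27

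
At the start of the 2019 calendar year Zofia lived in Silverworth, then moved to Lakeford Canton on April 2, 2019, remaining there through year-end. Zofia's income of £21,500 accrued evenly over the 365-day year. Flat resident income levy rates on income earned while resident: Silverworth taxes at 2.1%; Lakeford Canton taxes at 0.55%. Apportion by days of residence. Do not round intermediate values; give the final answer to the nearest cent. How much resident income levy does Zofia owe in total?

Silverworth, January 1 – April 1, 2019: 91 days → £21,500 × 2.1% × 91/365 = £112.5658
Lakeford Canton, April 2 – December 31, 2019: 274 days → £21,500 × 0.55% × 274/365 = £88.7685
Total = £201.3342

£201.33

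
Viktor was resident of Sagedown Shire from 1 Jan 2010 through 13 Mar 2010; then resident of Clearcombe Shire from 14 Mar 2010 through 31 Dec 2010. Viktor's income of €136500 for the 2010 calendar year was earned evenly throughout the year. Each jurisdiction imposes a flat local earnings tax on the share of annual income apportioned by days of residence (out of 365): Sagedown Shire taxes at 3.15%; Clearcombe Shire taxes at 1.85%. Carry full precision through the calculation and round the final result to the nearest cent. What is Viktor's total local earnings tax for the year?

Sagedown Shire, 1 Jan – 13 Mar 2010: 72 days → €136500 × 3.15% × 72/365 = €848.1699
Clearcombe Shire, 14 Mar – 31 Dec 2010: 293 days → €136500 × 1.85% × 293/365 = €2027.1185
Total = €2875.2884

€2875.29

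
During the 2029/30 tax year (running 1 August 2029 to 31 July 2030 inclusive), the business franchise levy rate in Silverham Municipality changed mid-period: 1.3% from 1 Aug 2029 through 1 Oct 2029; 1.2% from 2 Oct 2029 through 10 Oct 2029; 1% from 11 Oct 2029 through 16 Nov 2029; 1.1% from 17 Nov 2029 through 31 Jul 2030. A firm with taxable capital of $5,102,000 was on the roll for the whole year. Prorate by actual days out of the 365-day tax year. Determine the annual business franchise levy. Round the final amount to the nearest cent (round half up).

$57,463.90

1 Aug – 1 Oct 2029: 62 days at 1.3% → $5,102,000 × 1.3% × 62/365 = $11,266.3342
2 Oct – 10 Oct 2029: 9 days at 1.2% → $5,102,000 × 1.2% × 9/365 = $1,509.6329
11 Oct – 16 Nov 2029: 37 days at 1% → $5,102,000 × 1% × 37/365 = $5,171.8904
17 Nov 2029 – 31 Jul 2030: 257 days at 1.1% → $5,102,000 × 1.1% × 257/365 = $39,516.0384
Total = $57,463.8959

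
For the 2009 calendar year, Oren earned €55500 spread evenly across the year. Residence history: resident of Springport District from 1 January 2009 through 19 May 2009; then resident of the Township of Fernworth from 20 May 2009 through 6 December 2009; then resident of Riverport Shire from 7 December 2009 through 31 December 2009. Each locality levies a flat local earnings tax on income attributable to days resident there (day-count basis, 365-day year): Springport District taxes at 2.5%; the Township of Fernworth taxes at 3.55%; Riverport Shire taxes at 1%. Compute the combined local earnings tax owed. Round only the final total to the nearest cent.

Springport District, 1 January – 19 May 2009: 139 days → €55500 × 2.5% × 139/365 = €528.3904
The Township of Fernworth, 20 May – 6 December 2009: 201 days → €55500 × 3.55% × 201/365 = €1084.9870
Riverport Shire, 7 December – 31 December 2009: 25 days → €55500 × 1% × 25/365 = €38.0137
Total = €1651.3911

€1651.39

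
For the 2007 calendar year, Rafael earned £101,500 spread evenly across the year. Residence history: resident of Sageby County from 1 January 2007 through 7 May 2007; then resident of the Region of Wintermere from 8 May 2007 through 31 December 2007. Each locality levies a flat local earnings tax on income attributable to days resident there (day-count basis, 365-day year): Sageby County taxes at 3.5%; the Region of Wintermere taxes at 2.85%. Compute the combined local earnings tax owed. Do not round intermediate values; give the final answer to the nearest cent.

Sageby County, 1 January – 7 May 2007: 127 days → £101,500 × 3.5% × 127/365 = £1,236.0753
The Region of Wintermere, 8 May – 31 December 2007: 238 days → £101,500 × 2.85% × 238/365 = £1,886.2315
Total = £3,122.3068

£3,122.31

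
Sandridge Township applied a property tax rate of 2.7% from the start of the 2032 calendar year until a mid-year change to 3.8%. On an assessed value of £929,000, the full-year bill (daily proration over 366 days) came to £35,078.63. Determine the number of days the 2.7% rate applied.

Let d = days at the first rate; then 366 − d days at the second rate.
£929,000 × [2.7%·d + 3.8%·(366−d)] / 366 = £35,078.63
Solving gives d = 8, so the new rate took effect on January 9, 2032.

8 days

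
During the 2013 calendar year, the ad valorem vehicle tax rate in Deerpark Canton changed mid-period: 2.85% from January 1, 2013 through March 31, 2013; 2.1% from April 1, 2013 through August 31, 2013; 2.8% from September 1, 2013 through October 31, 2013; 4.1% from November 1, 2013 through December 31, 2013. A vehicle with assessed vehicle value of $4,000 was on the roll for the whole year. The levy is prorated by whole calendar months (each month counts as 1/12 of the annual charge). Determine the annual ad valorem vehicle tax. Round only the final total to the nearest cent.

$109.50

January 1 – March 31, 2013: 3 months at 2.85% → $4,000 × 2.85% × 3/12 = $28.5000
April 1 – August 31, 2013: 5 months at 2.1% → $4,000 × 2.1% × 5/12 = $35.0000
September 1 – October 31, 2013: 2 months at 2.8% → $4,000 × 2.8% × 2/12 = $18.6667
November 1 – December 31, 2013: 2 months at 4.1% → $4,000 × 4.1% × 2/12 = $27.3333
Total = $109.5000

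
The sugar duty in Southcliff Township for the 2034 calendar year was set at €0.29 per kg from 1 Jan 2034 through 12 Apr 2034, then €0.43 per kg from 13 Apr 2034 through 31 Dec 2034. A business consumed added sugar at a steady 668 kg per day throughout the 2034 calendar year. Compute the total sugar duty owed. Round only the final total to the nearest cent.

1 Jan – 12 Apr 2034: 102 days × 668 kg/day = 68,136 kg at €0.29/kg → €19759.44
13 Apr – 31 Dec 2034: 263 days × 668 kg/day = 175,684 kg at €0.43/kg → €75544.12

€95303.56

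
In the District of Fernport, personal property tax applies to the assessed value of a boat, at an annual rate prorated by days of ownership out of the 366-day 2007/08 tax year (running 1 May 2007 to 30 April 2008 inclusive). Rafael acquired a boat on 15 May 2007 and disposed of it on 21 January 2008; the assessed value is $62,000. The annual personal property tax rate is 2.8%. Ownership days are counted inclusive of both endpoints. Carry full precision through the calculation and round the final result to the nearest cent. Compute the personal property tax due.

$1,195.28

Days held (15 May 2007 – 21 January 2008): 252 out of 366
Tax = $62,000 × 2.8% × 252/366 = $1,195.2787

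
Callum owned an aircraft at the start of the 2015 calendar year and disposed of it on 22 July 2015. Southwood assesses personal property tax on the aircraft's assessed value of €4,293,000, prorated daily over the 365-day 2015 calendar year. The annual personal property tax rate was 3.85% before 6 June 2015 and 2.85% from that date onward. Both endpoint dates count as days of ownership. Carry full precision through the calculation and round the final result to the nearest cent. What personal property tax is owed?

1 January – 5 June 2015: 156 days at 3.85% → €4,293,000 × 3.85% × 156/365 = €70,640.4329
6 June – 22 July 2015: 47 days at 2.85% → €4,293,000 × 2.85% × 47/365 = €15,754.7219
Total = €86,395.1548

€86,395.15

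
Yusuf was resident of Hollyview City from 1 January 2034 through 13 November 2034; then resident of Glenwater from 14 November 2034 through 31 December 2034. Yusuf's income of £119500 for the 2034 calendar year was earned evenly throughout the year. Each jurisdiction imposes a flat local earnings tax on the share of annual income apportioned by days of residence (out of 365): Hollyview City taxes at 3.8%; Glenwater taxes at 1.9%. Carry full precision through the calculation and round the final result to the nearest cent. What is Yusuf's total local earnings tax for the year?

£4242.41

Hollyview City, 1 January – 13 November 2034: 317 days → £119500 × 3.8% × 317/365 = £3943.8274
Glenwater, 14 November – 31 December 2034: 48 days → £119500 × 1.9% × 48/365 = £298.5863
Total = £4242.4137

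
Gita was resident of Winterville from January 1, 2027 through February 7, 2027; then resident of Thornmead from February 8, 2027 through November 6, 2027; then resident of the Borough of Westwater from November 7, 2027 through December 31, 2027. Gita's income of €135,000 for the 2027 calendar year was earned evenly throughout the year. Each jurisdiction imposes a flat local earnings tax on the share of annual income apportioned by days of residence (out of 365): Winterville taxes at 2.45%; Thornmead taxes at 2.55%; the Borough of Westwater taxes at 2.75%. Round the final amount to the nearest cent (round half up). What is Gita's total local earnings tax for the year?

Winterville, January 1 – February 7, 2027: 38 days → €135,000 × 2.45% × 38/365 = €344.3425
Thornmead, February 8 – November 6, 2027: 272 days → €135,000 × 2.55% × 272/365 = €2,565.3699
The Borough of Westwater, November 7 – December 31, 2027: 55 days → €135,000 × 2.75% × 55/365 = €559.4178
Total = €3,469.1301

€3,469.13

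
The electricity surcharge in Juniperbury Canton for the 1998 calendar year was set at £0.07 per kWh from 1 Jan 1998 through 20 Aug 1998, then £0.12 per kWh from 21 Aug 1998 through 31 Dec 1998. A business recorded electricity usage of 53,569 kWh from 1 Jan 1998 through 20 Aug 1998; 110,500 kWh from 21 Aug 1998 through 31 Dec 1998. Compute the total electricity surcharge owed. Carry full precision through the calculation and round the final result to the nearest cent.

£17009.83

1 Jan – 20 Aug 1998: 53,569 kWh at £0.07/kWh → £3749.83
21 Aug – 31 Dec 1998: 110,500 kWh at £0.12/kWh → £13260.00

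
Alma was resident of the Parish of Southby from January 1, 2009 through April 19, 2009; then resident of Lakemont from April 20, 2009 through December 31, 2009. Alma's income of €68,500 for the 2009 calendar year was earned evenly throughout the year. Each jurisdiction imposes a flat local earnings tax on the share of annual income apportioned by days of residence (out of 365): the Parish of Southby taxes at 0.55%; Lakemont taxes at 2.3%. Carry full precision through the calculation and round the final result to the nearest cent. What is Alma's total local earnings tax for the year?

€1,217.52

The Parish of Southby, January 1 – April 19, 2009: 109 days → €68,500 × 0.55% × 109/365 = €112.5089
Lakemont, April 20 – December 31, 2009: 256 days → €68,500 × 2.3% × 256/365 = €1,105.0082
Total = €1,217.5171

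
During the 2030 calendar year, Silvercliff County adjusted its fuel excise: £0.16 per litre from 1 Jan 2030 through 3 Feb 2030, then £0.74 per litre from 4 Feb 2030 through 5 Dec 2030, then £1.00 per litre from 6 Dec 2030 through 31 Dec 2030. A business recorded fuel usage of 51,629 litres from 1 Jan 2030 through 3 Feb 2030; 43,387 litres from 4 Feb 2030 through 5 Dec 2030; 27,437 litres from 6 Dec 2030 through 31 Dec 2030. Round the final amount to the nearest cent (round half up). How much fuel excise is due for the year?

1 Jan – 3 Feb 2030: 51,629 litres at £0.16/litre → £8,260.64
4 Feb – 5 Dec 2030: 43,387 litres at £0.74/litre → £32,106.38
6 Dec – 31 Dec 2030: 27,437 litres at £1.00/litre → £27,437.00

£67,804.02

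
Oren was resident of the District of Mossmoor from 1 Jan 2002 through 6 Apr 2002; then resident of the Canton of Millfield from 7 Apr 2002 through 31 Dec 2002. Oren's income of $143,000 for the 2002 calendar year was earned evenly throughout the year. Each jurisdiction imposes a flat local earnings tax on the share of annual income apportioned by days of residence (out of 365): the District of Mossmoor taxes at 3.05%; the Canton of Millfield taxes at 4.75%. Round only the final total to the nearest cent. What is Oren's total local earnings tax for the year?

$6,153.11

The District of Mossmoor, 1 Jan – 6 Apr 2002: 96 days → $143,000 × 3.05% × 96/365 = $1,147.1342
The Canton of Millfield, 7 Apr – 31 Dec 2002: 269 days → $143,000 × 4.75% × 269/365 = $5,005.9795
Total = $6,153.1137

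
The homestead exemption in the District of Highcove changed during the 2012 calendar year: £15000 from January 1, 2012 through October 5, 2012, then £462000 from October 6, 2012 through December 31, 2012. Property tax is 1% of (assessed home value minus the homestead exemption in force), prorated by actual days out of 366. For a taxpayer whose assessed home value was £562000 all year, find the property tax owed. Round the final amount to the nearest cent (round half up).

January 1 – October 5, 2012: 279 days, exemption £15000 → (£562000 − £15000) × 1% × 279/366 = £4169.7541
October 6 – December 31, 2012: 87 days, exemption £462000 → (£562000 − £462000) × 1% × 87/366 = £237.7049
Total = £4407.4590

£4407.46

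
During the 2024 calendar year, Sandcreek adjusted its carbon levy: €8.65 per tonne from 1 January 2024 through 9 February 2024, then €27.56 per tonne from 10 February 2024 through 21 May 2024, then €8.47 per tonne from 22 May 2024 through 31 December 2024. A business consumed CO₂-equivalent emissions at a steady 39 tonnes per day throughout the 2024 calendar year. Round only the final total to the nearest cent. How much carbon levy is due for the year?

1 January – 9 February 2024: 40 days × 39 tonnes/day = 1,560 tonnes at €8.65/tonne → €13,494.00
10 February – 21 May 2024: 102 days × 39 tonnes/day = 3,978 tonnes at €27.56/tonne → €109,633.68
22 May – 31 December 2024: 224 days × 39 tonnes/day = 8,736 tonnes at €8.47/tonne → €73,993.92

€197,121.60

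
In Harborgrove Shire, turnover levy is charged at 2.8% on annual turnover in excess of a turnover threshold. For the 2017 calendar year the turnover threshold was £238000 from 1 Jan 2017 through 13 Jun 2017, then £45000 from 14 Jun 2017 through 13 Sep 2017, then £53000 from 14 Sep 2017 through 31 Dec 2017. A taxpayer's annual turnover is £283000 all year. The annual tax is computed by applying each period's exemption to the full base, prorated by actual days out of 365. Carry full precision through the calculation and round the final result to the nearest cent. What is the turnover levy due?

1 Jan – 13 Jun 2017: 164 days, exemption £238000 → (£283000 − £238000) × 2.8% × 164/365 = £566.1370
14 Jun – 13 Sep 2017: 92 days, exemption £45000 → (£283000 − £45000) × 2.8% × 92/365 = £1679.6932
14 Sep – 31 Dec 2017: 109 days, exemption £53000 → (£283000 − £53000) × 2.8% × 109/365 = £1923.1781
Total = £4169.0082

£4169.01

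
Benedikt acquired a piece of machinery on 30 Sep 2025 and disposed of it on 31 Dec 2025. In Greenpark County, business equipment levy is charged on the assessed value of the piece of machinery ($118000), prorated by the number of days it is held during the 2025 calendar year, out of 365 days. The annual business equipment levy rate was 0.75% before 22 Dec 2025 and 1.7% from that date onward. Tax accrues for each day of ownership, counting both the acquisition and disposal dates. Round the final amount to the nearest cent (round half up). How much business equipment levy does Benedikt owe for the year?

30 Sep – 21 Dec 2025: 83 days at 0.75% → $118000 × 0.75% × 83/365 = $201.2466
22 Dec – 31 Dec 2025: 10 days at 1.7% → $118000 × 1.7% × 10/365 = $54.9589
Total = $256.2055

$256.21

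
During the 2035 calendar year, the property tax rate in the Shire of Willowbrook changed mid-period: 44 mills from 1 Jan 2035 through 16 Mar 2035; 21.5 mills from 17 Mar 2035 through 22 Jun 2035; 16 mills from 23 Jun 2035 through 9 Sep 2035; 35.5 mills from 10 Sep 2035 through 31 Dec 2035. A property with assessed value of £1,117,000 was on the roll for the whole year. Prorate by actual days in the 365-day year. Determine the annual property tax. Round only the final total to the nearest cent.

£32,691.38

1 Jan – 16 Mar 2035: 75 days at 44 mills → £1,117,000 × 4.4% × 75/365 = £10,098.9041
17 Mar – 22 Jun 2035: 98 days at 21.5 mills → £1,117,000 × 2.15% × 98/365 = £6,447.9973
23 Jun – 9 Sep 2035: 79 days at 16 mills → £1,117,000 × 1.6% × 79/365 = £3,868.1863
10 Sep – 31 Dec 2035: 113 days at 35.5 mills → £1,117,000 × 3.55% × 113/365 = £12,276.2890
Total = £32,691.3767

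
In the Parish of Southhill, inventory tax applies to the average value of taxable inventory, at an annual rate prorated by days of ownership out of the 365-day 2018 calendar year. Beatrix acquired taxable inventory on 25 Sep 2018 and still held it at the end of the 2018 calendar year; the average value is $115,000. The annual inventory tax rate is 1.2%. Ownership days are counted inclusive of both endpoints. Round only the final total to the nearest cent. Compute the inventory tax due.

$370.52

Days held (25 Sep – 31 Dec 2018): 98 out of 365
Tax = $115,000 × 1.2% × 98/365 = $370.5205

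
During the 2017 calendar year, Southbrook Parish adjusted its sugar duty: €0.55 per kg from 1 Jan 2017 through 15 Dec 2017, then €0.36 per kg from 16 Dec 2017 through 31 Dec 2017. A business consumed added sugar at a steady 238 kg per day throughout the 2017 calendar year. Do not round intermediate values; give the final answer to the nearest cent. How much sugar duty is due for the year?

€47054.98

1 Jan – 15 Dec 2017: 349 days × 238 kg/day = 83,062 kg at €0.55/kg → €45684.10
16 Dec – 31 Dec 2017: 16 days × 238 kg/day = 3,808 kg at €0.36/kg → €1370.88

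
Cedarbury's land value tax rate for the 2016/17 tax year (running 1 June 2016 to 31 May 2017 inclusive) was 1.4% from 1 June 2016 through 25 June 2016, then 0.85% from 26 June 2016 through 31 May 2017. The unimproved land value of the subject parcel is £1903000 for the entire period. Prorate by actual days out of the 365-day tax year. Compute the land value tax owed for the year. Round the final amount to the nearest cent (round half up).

1 June – 25 June 2016: 25 days at 1.4% → £1903000 × 1.4% × 25/365 = £1824.7945
26 June 2016 – 31 May 2017: 340 days at 0.85% → £1903000 × 0.85% × 340/365 = £15067.5890
Total = £16892.3836

£16892.38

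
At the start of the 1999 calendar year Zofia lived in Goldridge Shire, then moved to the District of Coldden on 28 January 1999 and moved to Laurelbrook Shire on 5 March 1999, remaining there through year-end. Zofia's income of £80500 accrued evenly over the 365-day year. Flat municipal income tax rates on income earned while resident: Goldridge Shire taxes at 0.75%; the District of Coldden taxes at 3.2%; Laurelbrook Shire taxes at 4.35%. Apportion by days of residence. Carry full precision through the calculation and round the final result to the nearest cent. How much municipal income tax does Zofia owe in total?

£3196.07

Goldridge Shire, 1 January – 27 January 1999: 27 days → £80500 × 0.75% × 27/365 = £44.6610
The District of Coldden, 28 January – 4 March 1999: 36 days → £80500 × 3.2% × 36/365 = £254.0712
Laurelbrook Shire, 5 March – 31 December 1999: 302 days → £80500 × 4.35% × 302/365 = £2897.3384
Total = £3196.0705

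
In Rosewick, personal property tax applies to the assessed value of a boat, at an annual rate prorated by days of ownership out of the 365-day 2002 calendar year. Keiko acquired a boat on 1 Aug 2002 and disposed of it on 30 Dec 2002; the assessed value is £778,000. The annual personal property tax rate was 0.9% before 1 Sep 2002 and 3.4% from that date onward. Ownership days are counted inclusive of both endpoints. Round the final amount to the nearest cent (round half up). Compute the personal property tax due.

1 Aug – 31 Aug 2002: 31 days at 0.9% → £778,000 × 0.9% × 31/365 = £594.6904
1 Sep – 30 Dec 2002: 121 days at 3.4% → £778,000 × 3.4% × 121/365 = £8,769.0192
Total = £9,363.7096

£9,363.71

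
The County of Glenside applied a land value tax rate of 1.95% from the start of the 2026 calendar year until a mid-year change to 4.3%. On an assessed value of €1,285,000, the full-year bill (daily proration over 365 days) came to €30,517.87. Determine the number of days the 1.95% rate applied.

Let d = days at the first rate; then 365 − d days at the second rate.
€1,285,000 × [1.95%·d + 4.3%·(365−d)] / 365 = €30,517.87
Solving gives d = 299, so the new rate took effect on October 27, 2026.

299 days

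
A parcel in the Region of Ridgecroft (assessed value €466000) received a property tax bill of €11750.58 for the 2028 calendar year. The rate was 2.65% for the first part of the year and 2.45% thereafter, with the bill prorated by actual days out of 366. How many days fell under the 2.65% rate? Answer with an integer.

Let d = days at the first rate; then 366 − d days at the second rate.
€466000 × [2.65%·d + 2.45%·(366−d)] / 366 = €11750.58
Solving gives d = 131, so the new rate took effect on May 11, 2028.

131 days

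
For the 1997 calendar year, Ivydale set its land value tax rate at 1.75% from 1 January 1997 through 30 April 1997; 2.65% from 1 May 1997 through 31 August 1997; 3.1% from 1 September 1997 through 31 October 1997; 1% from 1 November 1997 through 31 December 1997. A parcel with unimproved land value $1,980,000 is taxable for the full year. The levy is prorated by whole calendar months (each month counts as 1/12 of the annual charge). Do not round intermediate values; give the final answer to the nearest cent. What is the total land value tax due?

$42,570.00

1 January – 30 April 1997: 4 months at 1.75% → $1,980,000 × 1.75% × 4/12 = $11,550.0000
1 May – 31 August 1997: 4 months at 2.65% → $1,980,000 × 2.65% × 4/12 = $17,490.0000
1 September – 31 October 1997: 2 months at 3.1% → $1,980,000 × 3.1% × 2/12 = $10,230.0000
1 November – 31 December 1997: 2 months at 1% → $1,980,000 × 1% × 2/12 = $3,300.0000
Total = $42,570.0000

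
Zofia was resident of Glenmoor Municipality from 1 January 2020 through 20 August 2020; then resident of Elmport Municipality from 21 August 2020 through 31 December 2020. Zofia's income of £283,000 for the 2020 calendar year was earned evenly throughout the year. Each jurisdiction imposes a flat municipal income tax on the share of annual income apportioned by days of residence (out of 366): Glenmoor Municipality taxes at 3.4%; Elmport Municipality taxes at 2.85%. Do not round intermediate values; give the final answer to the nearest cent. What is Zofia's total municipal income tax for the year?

Glenmoor Municipality, 1 January – 20 August 2020: 233 days → £283,000 × 3.4% × 233/366 = £6,125.4809
Elmport Municipality, 21 August – 31 December 2020: 133 days → £283,000 × 2.85% × 133/366 = £2,930.9057
Total = £9,056.3866

£9,056.39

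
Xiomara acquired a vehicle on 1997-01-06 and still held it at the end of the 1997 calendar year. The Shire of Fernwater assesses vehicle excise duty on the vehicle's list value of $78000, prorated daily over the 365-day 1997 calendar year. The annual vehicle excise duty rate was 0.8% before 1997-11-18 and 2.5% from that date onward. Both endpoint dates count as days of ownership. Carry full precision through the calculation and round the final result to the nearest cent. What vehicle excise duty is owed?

1997-01-06 to 1997-11-17: 316 days at 0.8% → $78000 × 0.8% × 316/365 = $540.2301
1997-11-18 to 1997-12-31: 44 days at 2.5% → $78000 × 2.5% × 44/365 = $235.0685
Total = $775.2986

$775.30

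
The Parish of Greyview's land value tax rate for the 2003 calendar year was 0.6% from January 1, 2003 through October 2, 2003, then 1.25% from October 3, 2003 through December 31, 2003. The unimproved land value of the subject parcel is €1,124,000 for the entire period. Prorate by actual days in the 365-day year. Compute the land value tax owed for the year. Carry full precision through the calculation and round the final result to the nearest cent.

€8,545.48

January 1 – October 2, 2003: 275 days at 0.6% → €1,124,000 × 0.6% × 275/365 = €5,081.0959
October 3 – December 31, 2003: 90 days at 1.25% → €1,124,000 × 1.25% × 90/365 = €3,464.3836
Total = €8,545.4795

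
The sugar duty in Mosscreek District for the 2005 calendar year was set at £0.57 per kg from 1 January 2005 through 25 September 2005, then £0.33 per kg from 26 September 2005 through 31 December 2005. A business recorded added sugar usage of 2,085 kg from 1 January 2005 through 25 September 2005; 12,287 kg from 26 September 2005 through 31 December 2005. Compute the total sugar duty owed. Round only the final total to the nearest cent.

1 January – 25 September 2005: 2,085 kg at £0.57/kg → £1188.45
26 September – 31 December 2005: 12,287 kg at £0.33/kg → £4054.71

£5243.16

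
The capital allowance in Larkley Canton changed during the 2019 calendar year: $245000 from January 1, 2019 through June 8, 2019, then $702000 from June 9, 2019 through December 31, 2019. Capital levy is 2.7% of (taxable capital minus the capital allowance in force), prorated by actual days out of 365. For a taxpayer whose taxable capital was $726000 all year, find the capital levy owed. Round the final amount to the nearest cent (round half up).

$6023.07

January 1 – June 8, 2019: 159 days, exemption $245000 → ($726000 − $245000) × 2.7% × 159/365 = $5657.3507
June 9 – December 31, 2019: 206 days, exemption $702000 → ($726000 − $702000) × 2.7% × 206/365 = $365.7205
Total = $6023.0712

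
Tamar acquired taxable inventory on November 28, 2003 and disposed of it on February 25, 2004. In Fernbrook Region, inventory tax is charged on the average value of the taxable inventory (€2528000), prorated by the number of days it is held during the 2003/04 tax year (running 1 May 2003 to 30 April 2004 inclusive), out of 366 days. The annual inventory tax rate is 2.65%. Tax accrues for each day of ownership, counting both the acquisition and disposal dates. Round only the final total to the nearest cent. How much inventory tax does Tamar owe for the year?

Days held (November 28, 2003 – February 25, 2004): 90 out of 366
Tax = €2528000 × 2.65% × 90/366 = €16473.4426

€16473.44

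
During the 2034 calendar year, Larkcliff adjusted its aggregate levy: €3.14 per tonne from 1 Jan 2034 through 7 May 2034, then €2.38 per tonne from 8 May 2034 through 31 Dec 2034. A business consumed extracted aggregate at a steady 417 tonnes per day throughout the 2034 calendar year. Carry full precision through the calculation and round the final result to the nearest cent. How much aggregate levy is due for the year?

€402,496.74

1 Jan – 7 May 2034: 127 days × 417 tonnes/day = 52,959 tonnes at €3.14/tonne → €166,291.26
8 May – 31 Dec 2034: 238 days × 417 tonnes/day = 99,246 tonnes at €2.38/tonne → €236,205.48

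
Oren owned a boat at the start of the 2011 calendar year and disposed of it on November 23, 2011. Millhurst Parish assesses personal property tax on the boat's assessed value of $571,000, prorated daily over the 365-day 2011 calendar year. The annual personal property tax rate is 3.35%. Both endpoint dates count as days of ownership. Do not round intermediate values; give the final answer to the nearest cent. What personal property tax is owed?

$17,137.04

Days held (January 1 – November 23, 2011): 327 out of 365
Tax = $571,000 × 3.35% × 327/365 = $17,137.0397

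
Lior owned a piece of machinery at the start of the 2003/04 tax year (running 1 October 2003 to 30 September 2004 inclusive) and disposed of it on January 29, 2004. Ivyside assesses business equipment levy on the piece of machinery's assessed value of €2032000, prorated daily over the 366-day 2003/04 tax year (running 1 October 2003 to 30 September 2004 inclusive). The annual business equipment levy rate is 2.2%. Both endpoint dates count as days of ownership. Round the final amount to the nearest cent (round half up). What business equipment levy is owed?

Days held (October 1, 2003 – January 29, 2004): 121 out of 366
Tax = €2032000 × 2.2% × 121/366 = €14779.1913

€14779.19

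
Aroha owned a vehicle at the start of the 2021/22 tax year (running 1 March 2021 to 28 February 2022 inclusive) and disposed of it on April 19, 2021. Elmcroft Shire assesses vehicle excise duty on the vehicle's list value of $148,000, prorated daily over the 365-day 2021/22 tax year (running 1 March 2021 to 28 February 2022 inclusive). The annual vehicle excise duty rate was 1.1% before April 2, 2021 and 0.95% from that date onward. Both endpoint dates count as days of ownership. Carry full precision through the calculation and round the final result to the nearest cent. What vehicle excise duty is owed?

$212.07

March 1 – April 1, 2021: 32 days at 1.1% → $148,000 × 1.1% × 32/365 = $142.7288
April 2 – April 19, 2021: 18 days at 0.95% → $148,000 × 0.95% × 18/365 = $69.3370
Total = $212.0658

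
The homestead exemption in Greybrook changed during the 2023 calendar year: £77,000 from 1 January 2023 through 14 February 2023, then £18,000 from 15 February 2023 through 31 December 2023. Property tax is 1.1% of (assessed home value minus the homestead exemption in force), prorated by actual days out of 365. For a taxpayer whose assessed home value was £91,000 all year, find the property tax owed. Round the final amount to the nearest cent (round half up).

1 January – 14 February 2023: 45 days, exemption £77,000 → (£91,000 − £77,000) × 1.1% × 45/365 = £18.9863
15 February – 31 December 2023: 320 days, exemption £18,000 → (£91,000 − £18,000) × 1.1% × 320/365 = £704.0000
Total = £722.9863

£722.99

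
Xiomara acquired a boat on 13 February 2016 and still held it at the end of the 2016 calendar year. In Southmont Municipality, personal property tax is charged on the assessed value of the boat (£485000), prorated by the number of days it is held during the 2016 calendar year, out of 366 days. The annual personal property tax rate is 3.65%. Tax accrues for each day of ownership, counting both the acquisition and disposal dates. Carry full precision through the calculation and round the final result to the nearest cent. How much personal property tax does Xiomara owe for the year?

£15622.70

Days held (13 February – 31 December 2016): 323 out of 366
Tax = £485000 × 3.65% × 323/366 = £15622.6981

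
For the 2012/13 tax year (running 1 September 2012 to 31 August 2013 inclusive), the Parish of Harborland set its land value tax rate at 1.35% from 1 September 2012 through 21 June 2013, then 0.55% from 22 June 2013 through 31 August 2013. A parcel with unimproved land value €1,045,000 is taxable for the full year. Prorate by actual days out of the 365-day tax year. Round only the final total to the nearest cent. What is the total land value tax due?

1 September 2012 – 21 June 2013: 294 days at 1.35% → €1,045,000 × 1.35% × 294/365 = €11,363.3014
22 June – 31 August 2013: 71 days at 0.55% → €1,045,000 × 0.55% × 71/365 = €1,118.0068
Total = €12,481.3082

€12,481.31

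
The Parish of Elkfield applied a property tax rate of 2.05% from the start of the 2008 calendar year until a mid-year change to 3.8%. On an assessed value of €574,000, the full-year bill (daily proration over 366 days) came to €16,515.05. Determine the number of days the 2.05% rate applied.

193 days

Let d = days at the first rate; then 366 − d days at the second rate.
€574,000 × [2.05%·d + 3.8%·(366−d)] / 366 = €16,515.05
Solving gives d = 193, so the new rate took effect on 12 Jul 2008.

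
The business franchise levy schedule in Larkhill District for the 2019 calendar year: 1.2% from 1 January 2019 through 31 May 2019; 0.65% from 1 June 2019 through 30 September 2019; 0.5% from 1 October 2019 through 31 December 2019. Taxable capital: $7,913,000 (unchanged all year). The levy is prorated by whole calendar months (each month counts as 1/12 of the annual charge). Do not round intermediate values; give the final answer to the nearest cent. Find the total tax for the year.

1 January – 31 May 2019: 5 months at 1.2% → $7,913,000 × 1.2% × 5/12 = $39,565.0000
1 June – 30 September 2019: 4 months at 0.65% → $7,913,000 × 0.65% × 4/12 = $17,144.8333
1 October – 31 December 2019: 3 months at 0.5% → $7,913,000 × 0.5% × 3/12 = $9,891.2500
Total = $66,601.0833

$66,601.08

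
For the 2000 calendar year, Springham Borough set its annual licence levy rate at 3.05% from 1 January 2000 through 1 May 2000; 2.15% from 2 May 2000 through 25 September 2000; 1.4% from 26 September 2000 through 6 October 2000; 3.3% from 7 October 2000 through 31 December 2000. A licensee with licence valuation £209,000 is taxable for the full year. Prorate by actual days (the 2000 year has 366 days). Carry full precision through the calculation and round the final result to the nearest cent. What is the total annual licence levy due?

£5,638.15

1 January – 1 May 2000: 122 days at 3.05% → £209,000 × 3.05% × 122/366 = £2,124.8333
2 May – 25 September 2000: 147 days at 2.15% → £209,000 × 2.15% × 147/366 = £1,804.7664
26 September – 6 October 2000: 11 days at 1.4% → £209,000 × 1.4% × 11/366 = £87.9399
7 October – 31 December 2000: 86 days at 3.3% → £209,000 × 3.3% × 86/366 = £1,620.6066
Total = £5,638.1462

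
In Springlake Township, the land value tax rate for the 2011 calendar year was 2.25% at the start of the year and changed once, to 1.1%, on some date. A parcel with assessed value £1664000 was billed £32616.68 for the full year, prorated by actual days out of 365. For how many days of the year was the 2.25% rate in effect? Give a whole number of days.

Let d = days at the first rate; then 365 − d days at the second rate.
£1664000 × [2.25%·d + 1.1%·(365−d)] / 365 = £32616.68
Solving gives d = 273, so the new rate took effect on October 1, 2011.

273 days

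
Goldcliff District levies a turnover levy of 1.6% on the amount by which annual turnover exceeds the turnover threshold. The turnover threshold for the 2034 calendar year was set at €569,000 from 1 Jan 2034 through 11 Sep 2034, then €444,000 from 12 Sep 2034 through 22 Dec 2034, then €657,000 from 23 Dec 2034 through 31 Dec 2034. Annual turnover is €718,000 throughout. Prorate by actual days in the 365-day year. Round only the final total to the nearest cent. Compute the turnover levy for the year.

€2,908.19

1 Jan – 11 Sep 2034: 254 days, exemption €569,000 → (€718,000 − €569,000) × 1.6% × 254/365 = €1,659.0027
12 Sep – 22 Dec 2034: 102 days, exemption €444,000 → (€718,000 − €444,000) × 1.6% × 102/365 = €1,225.1178
23 Dec – 31 Dec 2034: 9 days, exemption €657,000 → (€718,000 − €657,000) × 1.6% × 9/365 = €24.0658
Total = €2,908.1863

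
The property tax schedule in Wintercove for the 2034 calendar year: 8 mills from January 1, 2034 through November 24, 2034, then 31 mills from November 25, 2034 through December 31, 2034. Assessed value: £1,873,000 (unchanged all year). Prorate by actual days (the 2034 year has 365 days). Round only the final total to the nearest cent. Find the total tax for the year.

January 1 – November 24, 2034: 328 days at 8 mills → £1,873,000 × 0.8% × 328/365 = £13,465.0740
November 25 – December 31, 2034: 37 days at 31 mills → £1,873,000 × 3.1% × 37/365 = £5,885.8384
Total = £19,350.9123

£19,350.91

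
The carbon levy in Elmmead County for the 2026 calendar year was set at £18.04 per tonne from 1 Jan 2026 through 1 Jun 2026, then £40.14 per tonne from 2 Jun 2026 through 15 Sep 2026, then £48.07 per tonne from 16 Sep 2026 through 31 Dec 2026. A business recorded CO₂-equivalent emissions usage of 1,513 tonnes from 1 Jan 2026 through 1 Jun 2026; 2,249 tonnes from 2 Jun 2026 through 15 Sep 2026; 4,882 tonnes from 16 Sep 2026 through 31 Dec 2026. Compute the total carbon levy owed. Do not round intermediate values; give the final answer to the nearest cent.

1 Jan – 1 Jun 2026: 1,513 tonnes at £18.04/tonne → £27,294.52
2 Jun – 15 Sep 2026: 2,249 tonnes at £40.14/tonne → £90,274.86
16 Sep – 31 Dec 2026: 4,882 tonnes at £48.07/tonne → £234,677.74

£352,247.12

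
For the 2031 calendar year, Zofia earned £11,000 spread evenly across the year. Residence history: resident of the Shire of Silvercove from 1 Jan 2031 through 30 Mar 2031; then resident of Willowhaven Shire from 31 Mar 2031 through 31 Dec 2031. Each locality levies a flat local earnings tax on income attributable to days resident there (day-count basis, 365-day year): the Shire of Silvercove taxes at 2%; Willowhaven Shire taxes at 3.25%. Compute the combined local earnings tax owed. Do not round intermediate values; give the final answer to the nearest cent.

The Shire of Silvercove, 1 Jan – 30 Mar 2031: 89 days → £11,000 × 2% × 89/365 = £53.6438
Willowhaven Shire, 31 Mar – 31 Dec 2031: 276 days → £11,000 × 3.25% × 276/365 = £270.3288
Total = £323.9726

£323.97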